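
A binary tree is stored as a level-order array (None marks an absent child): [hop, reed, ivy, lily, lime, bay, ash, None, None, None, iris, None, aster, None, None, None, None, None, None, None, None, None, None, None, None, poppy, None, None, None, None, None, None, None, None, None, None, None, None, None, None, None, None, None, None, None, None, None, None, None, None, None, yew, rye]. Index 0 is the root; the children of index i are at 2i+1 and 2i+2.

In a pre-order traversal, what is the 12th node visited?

Pre-order visits the node, then its left subtree, then its right subtree.
Visit hop.
At hop: go left to reed.
  Visit reed.
  At reed: go left to lily.
    lily is a leaf — visit lily.
  At reed: go right to lime.
    Visit lime.
    At lime: no left child.
    At lime: go right to iris.
      iris is a leaf — visit iris.
At hop: go right to ivy.
  Visit ivy.
  At ivy: go left to bay.
    Visit bay.
    At bay: no left child.
    At bay: go right to aster.
      Visit aster.
      At aster: go left to poppy.
        Visit poppy.
        At poppy: go left to yew.
          yew is a leaf — visit yew.
        At poppy: go right to rye.
          rye is a leaf — visit rye.
      At aster: no right child.
  At ivy: go right to ash.
    ash is a leaf — visit ash.
Full pre-order sequence: hop, reed, lily, lime, iris, ivy, bay, aster, poppy, yew, rye, ash.

ash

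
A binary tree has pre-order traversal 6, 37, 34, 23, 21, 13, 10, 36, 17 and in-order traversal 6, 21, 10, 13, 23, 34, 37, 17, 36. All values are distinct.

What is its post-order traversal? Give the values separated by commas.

The first element of pre-order is the root; it splits in-order into left and right subtrees.
Root 6: left subtree has 0 nodes { }, right has 8 {21, 10, 13, 23, 34, 37, 17, 36}.
  Root 37: left subtree has 5 nodes {21, 10, 13, 23, 34}, right has 2 {17, 36}.
    Root 34: left subtree has 4 nodes {21, 10, 13, 23}, right has 0 { }.
      Root 23: left subtree has 3 nodes {21, 10, 13}, right has 0 { }.
        Root 21: left subtree has 0 nodes { }, right has 2 {10, 13}.
          Root 13: left subtree has 1 node {10}, right has 0 { }.
    Root 36: left subtree has 1 node {17}, right has 0 { }.

10, 13, 21, 23, 34, 17, 36, 37, 6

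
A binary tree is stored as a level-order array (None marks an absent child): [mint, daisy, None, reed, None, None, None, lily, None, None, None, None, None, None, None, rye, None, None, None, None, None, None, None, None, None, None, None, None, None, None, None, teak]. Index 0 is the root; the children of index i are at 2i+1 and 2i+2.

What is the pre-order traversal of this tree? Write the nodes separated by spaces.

Pre-order visits the node, then its left subtree, then its right subtree.
Visit mint.
At mint: go left to daisy.
  Visit daisy.
  At daisy: go left to reed.
    Visit reed.
    At reed: go left to lily.
      Visit lily.
      At lily: go left to rye.
        Visit rye.
        At rye: go left to teak.
          teak is a leaf — visit teak.
        At rye: no right child.
      At lily: no right child.
    At reed: no right child.
  At daisy: no right child.
At mint: no right child.

mint daisy reed lily rye teak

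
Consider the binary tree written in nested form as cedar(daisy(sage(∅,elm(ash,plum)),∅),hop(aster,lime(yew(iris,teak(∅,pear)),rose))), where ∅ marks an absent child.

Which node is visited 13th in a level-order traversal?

teak

Level-order visits nodes level by level from the root, left to right within each level.
Level 0: cedar
Level 1: daisy, hop
Level 2: sage, aster, lime
Level 3: elm, yew, rose
Level 4: ash, plum, iris, teak
Level 5: pear
Full level-order sequence: cedar, daisy, hop, sage, aster, lime, elm, yew, rose, ash, plum, iris, teak, pear.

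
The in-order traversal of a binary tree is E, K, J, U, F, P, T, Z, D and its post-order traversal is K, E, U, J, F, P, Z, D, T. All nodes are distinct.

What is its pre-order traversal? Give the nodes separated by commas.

The last element of post-order is the root; it splits in-order into left and right subtrees.
Root T: left subtree has 6 nodes {E, K, J, U, F, P}, right has 2 {Z, D}.
  Root P: left subtree has 5 nodes {E, K, J, U, F}, right has 0 { }.
    Root F: left subtree has 4 nodes {E, K, J, U}, right has 0 { }.
      Root J: left subtree has 2 nodes {E, K}, right has 1 {U}.
        Root E: left subtree has 0 nodes { }, right has 1 {K}.
  Root D: left subtree has 1 node {Z}, right has 0 { }.

T, P, F, J, E, K, U, D, Z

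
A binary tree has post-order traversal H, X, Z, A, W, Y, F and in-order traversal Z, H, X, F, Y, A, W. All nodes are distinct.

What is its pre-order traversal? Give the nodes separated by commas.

The last element of post-order is the root; it splits in-order into left and right subtrees.
Root F: left subtree has 3 nodes {Z, H, X}, right has 3 {Y, A, W}.
  Root Z: left subtree has 0 nodes { }, right has 2 {H, X}.
    Root X: left subtree has 1 node {H}, right has 0 { }.
  Root Y: left subtree has 0 nodes { }, right has 2 {A, W}.
    Root W: left subtree has 1 node {A}, right has 0 { }.

F, Z, X, H, Y, W, A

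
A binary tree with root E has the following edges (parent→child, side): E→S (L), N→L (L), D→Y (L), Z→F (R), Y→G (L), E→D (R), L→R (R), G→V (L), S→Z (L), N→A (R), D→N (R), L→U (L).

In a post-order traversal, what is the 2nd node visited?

Z

Post-order visits the left subtree, then the right subtree, then the node.
At E: go left to S.
  At S: go left to Z.
    At Z: no left child.
    At Z: go right to F.
      F is a leaf — visit F.
    Visit Z.
  At S: no right child.
  Visit S.
At E: go right to D.
  At D: go left to Y.
    At Y: go left to G.
      At G: go left to V.
        V is a leaf — visit V.
      At G: no right child.
      Visit G.
    At Y: no right child.
    Visit Y.
  At D: go right to N.
    At N: go left to L.
      At L: go left to U.
        U is a leaf — visit U.
      At L: go right to R.
        R is a leaf — visit R.
      Visit L.
    At N: go right to A.
      A is a leaf — visit A.
    Visit N.
  Visit D.
Visit E.
Full post-order sequence: F, Z, S, V, G, Y, U, R, L, A, N, D, E.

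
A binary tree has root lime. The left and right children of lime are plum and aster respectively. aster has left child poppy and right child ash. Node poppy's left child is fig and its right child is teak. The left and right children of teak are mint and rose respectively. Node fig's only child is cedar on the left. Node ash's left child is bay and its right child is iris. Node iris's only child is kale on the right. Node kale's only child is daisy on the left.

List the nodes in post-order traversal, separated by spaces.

plum cedar fig mint rose teak poppy bay daisy kale iris ash aster lime

Post-order visits the left subtree, then the right subtree, then the node.
At lime: go left to plum.
  plum is a leaf — visit plum.
At lime: go right to aster.
  At aster: go left to poppy.
    At poppy: go left to fig.
      At fig: go left to cedar.
        cedar is a leaf — visit cedar.
      At fig: no right child.
      Visit fig.
    At poppy: go right to teak.
      At teak: go left to mint.
        mint is a leaf — visit mint.
      At teak: go right to rose.
        rose is a leaf — visit rose.
      Visit teak.
    Visit poppy.
  At aster: go right to ash.
    At ash: go left to bay.
      bay is a leaf — visit bay.
    At ash: go right to iris.
      At iris: no left child.
      At iris: go right to kale.
        At kale: go left to daisy.
          daisy is a leaf — visit daisy.
        At kale: no right child.
        Visit kale.
      Visit iris.
    Visit ash.
  Visit aster.
Visit lime.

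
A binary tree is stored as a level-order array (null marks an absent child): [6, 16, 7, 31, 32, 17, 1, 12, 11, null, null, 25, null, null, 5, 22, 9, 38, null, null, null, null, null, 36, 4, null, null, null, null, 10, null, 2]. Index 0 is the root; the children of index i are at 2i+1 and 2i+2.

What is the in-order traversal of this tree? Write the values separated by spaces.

2 22 12 9 31 38 11 16 32 6 36 25 4 17 7 1 10 5

In-order visits the left subtree, then the node, then the right subtree.
At 6: go left to 16.
  At 16: go left to 31.
    At 31: go left to 12.
      At 12: go left to 22.
        At 22: go left to 2.
          2 is a leaf — visit 2.
        Visit 22.
        At 22: no right child.
      Visit 12.
      At 12: go right to 9.
        9 is a leaf — visit 9.
    Visit 31.
    At 31: go right to 11.
      At 11: go left to 38.
        38 is a leaf — visit 38.
      Visit 11.
      At 11: no right child.
  Visit 16.
  At 16: go right to 32.
    32 is a leaf — visit 32.
Visit 6.
At 6: go right to 7.
  At 7: go left to 17.
    At 17: go left to 25.
      At 25: go left to 36.
        36 is a leaf — visit 36.
      Visit 25.
      At 25: go right to 4.
        4 is a leaf — visit 4.
    Visit 17.
    At 17: no right child.
  Visit 7.
  At 7: go right to 1.
    At 1: no left child.
    Visit 1.
    At 1: go right to 5.
      At 5: go left to 10.
        10 is a leaf — visit 10.
      Visit 5.
      At 5: no right child.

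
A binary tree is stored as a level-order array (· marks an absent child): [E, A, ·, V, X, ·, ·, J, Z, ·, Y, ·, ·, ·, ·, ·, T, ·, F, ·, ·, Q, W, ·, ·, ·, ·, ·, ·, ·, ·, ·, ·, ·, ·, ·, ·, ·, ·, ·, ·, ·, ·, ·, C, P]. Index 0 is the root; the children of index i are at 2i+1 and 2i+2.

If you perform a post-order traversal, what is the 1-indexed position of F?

Post-order visits the left subtree, then the right subtree, then the node.
At E: go left to A.
  At A: go left to V.
    At V: go left to J.
      At J: no left child.
      At J: go right to T.
        T is a leaf — visit T.
      Visit J.
    At V: go right to Z.
      At Z: no left child.
      At Z: go right to F.
        F is a leaf — visit F.
      Visit Z.
    Visit V.
  At A: go right to X.
    At X: no left child.
    At X: go right to Y.
      At Y: go left to Q.
        At Q: no left child.
        At Q: go right to C.
          C is a leaf — visit C.
        Visit Q.
      At Y: go right to W.
        At W: go left to P.
          P is a leaf — visit P.
        At W: no right child.
        Visit W.
      Visit Y.
    Visit X.
  Visit A.
At E: no right child.
Visit E.
Full post-order sequence: T, J, F, Z, V, C, Q, P, W, Y, X, A, E.

3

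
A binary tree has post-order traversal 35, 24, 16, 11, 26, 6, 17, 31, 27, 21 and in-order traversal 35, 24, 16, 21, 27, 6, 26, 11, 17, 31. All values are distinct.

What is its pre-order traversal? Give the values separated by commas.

21, 16, 24, 35, 27, 31, 17, 6, 26, 11

The last element of post-order is the root; it splits in-order into left and right subtrees.
Root 21: left subtree has 3 nodes {35, 24, 16}, right has 6 {27, 6, 26, 11, 17, 31}.
  Root 16: left subtree has 2 nodes {35, 24}, right has 0 { }.
    Root 24: left subtree has 1 node {35}, right has 0 { }.
  Root 27: left subtree has 0 nodes { }, right has 5 {6, 26, 11, 17, 31}.
    Root 31: left subtree has 4 nodes {6, 26, 11, 17}, right has 0 { }.
      Root 17: left subtree has 3 nodes {6, 26, 11}, right has 0 { }.
        Root 6: left subtree has 0 nodes { }, right has 2 {26, 11}.
          Root 26: left subtree has 0 nodes { }, right has 1 {11}.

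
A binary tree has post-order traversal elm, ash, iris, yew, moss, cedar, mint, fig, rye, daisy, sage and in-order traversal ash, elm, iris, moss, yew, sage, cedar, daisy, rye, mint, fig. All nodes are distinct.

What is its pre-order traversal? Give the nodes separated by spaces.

The last element of post-order is the root; it splits in-order into left and right subtrees.
Root sage: left subtree has 5 nodes {ash, elm, iris, moss, yew}, right has 5 {cedar, daisy, rye, mint, fig}.
  Root moss: left subtree has 3 nodes {ash, elm, iris}, right has 1 {yew}.
    Root iris: left subtree has 2 nodes {ash, elm}, right has 0 { }.
      Root ash: left subtree has 0 nodes { }, right has 1 {elm}.
  Root daisy: left subtree has 1 node {cedar}, right has 3 {rye, mint, fig}.
    Root rye: left subtree has 0 nodes { }, right has 2 {mint, fig}.
      Root fig: left subtree has 1 node {mint}, right has 0 { }.

sage moss iris ash elm yew daisy cedar rye fig mint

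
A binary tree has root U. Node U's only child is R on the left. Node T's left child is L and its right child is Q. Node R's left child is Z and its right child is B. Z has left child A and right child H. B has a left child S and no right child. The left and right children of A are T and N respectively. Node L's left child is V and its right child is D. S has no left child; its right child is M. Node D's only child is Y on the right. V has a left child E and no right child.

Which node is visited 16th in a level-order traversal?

Y

Level-order visits nodes level by level from the root, left to right within each level.
Level 0: U
Level 1: R
Level 2: Z, B
Level 3: A, H, S
Level 4: T, N, M
Level 5: L, Q
Level 6: V, D
Level 7: E, Y
Full level-order sequence: U, R, Z, B, A, H, S, T, N, M, L, Q, V, D, E, Y.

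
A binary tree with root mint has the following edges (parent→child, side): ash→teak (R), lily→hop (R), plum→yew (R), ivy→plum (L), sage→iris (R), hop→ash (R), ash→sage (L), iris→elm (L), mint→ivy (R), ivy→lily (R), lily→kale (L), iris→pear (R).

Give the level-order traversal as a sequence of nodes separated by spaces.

Level-order visits nodes level by level from the root, left to right within each level.
Level 0: mint
Level 1: ivy
Level 2: plum, lily
Level 3: yew, kale, hop
Level 4: ash
Level 5: sage, teak
Level 6: iris
Level 7: elm, pear

mint ivy plum lily yew kale hop ash sage teak iris elm pear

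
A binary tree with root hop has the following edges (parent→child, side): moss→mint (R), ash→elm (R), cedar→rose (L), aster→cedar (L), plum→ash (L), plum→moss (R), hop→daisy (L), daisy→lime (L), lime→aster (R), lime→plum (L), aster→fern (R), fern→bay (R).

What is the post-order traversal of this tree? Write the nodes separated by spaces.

elm ash mint moss plum rose cedar bay fern aster lime daisy hop

Post-order visits the left subtree, then the right subtree, then the node.
At hop: go left to daisy.
  At daisy: go left to lime.
    At lime: go left to plum.
      At plum: go left to ash.
        At ash: no left child.
        At ash: go right to elm.
          elm is a leaf — visit elm.
        Visit ash.
      At plum: go right to moss.
        At moss: no left child.
        At moss: go right to mint.
          mint is a leaf — visit mint.
        Visit moss.
      Visit plum.
    At lime: go right to aster.
      At aster: go left to cedar.
        At cedar: go left to rose.
          rose is a leaf — visit rose.
        At cedar: no right child.
        Visit cedar.
      At aster: go right to fern.
        At fern: no left child.
        At fern: go right to bay.
          bay is a leaf — visit bay.
        Visit fern.
      Visit aster.
    Visit lime.
  At daisy: no right child.
  Visit daisy.
At hop: no right child.
Visit hop.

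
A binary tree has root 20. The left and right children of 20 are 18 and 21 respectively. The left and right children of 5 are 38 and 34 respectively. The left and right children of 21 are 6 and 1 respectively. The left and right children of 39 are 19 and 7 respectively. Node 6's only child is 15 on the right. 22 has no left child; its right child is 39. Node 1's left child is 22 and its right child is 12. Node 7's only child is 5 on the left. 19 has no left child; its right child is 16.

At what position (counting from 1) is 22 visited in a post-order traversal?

11

Post-order visits the left subtree, then the right subtree, then the node.
At 20: go left to 18.
  18 is a leaf — visit 18.
At 20: go right to 21.
  At 21: go left to 6.
    At 6: no left child.
    At 6: go right to 15.
      15 is a leaf — visit 15.
    Visit 6.
  At 21: go right to 1.
    At 1: go left to 22.
      At 22: no left child.
      At 22: go right to 39.
        At 39: go left to 19.
          At 19: no left child.
          At 19: go right to 16.
            16 is a leaf — visit 16.
          Visit 19.
        At 39: go right to 7.
          At 7: go left to 5.
            At 5: go left to 38.
              38 is a leaf — visit 38.
            At 5: go right to 34.
              34 is a leaf — visit 34.
            Visit 5.
          At 7: no right child.
          Visit 7.
        Visit 39.
      Visit 22.
    At 1: go right to 12.
      12 is a leaf — visit 12.
    Visit 1.
  Visit 21.
Visit 20.
Full post-order sequence: 18, 15, 6, 16, 19, 38, 34, 5, 7, 39, 22, 12, 1, 21, 20.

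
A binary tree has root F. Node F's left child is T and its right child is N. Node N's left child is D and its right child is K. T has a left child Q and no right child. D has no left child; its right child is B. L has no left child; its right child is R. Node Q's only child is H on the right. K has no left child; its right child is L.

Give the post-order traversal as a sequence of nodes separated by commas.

H, Q, T, B, D, R, L, K, N, F

Post-order visits the left subtree, then the right subtree, then the node.
At F: go left to T.
  At T: go left to Q.
    At Q: no left child.
    At Q: go right to H.
      H is a leaf — visit H.
    Visit Q.
  At T: no right child.
  Visit T.
At F: go right to N.
  At N: go left to D.
    At D: no left child.
    At D: go right to B.
      B is a leaf — visit B.
    Visit D.
  At N: go right to K.
    At K: no left child.
    At K: go right to L.
      At L: no left child.
      At L: go right to R.
        R is a leaf — visit R.
      Visit L.
    Visit K.
  Visit N.
Visit F.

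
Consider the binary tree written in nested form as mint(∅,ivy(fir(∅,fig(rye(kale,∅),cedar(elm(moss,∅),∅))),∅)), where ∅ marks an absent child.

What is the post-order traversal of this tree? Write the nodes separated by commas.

kale, rye, moss, elm, cedar, fig, fir, ivy, mint

Post-order visits the left subtree, then the right subtree, then the node.
At mint: no left child.
At mint: go right to ivy.
  At ivy: go left to fir.
    At fir: no left child.
    At fir: go right to fig.
      At fig: go left to rye.
        At rye: go left to kale.
          kale is a leaf — visit kale.
        At rye: no right child.
        Visit rye.
      At fig: go right to cedar.
        At cedar: go left to elm.
          At elm: go left to moss.
            moss is a leaf — visit moss.
          At elm: no right child.
          Visit elm.
        At cedar: no right child.
        Visit cedar.
      Visit fig.
    Visit fir.
  At ivy: no right child.
  Visit ivy.
Visit mint.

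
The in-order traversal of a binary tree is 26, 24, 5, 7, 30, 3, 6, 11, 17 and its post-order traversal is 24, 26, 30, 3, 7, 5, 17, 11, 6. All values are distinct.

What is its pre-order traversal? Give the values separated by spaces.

The last element of post-order is the root; it splits in-order into left and right subtrees.
Root 6: left subtree has 6 nodes {26, 24, 5, 7, 30, 3}, right has 2 {11, 17}.
  Root 5: left subtree has 2 nodes {26, 24}, right has 3 {7, 30, 3}.
    Root 26: left subtree has 0 nodes { }, right has 1 {24}.
    Root 7: left subtree has 0 nodes { }, right has 2 {30, 3}.
      Root 3: left subtree has 1 node {30}, right has 0 { }.
  Root 11: left subtree has 0 nodes { }, right has 1 {17}.

6 5 26 24 7 3 30 11 17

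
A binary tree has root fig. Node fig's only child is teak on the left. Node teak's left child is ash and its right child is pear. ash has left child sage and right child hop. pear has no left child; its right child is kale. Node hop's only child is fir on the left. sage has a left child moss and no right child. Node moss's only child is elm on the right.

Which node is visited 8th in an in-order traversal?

In-order visits the left subtree, then the node, then the right subtree.
At fig: go left to teak.
  At teak: go left to ash.
    At ash: go left to sage.
      At sage: go left to moss.
        At moss: no left child.
        Visit moss.
        At moss: go right to elm.
          elm is a leaf — visit elm.
      Visit sage.
      At sage: no right child.
    Visit ash.
    At ash: go right to hop.
      At hop: go left to fir.
        fir is a leaf — visit fir.
      Visit hop.
      At hop: no right child.
  Visit teak.
  At teak: go right to pear.
    At pear: no left child.
    Visit pear.
    At pear: go right to kale.
      kale is a leaf — visit kale.
Visit fig.
At fig: no right child.
Full in-order sequence: moss, elm, sage, ash, fir, hop, teak, pear, kale, fig.

pear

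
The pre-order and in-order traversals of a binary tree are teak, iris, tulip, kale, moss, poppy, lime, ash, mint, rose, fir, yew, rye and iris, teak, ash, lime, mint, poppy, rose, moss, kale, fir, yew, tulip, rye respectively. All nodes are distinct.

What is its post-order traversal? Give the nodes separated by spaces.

The first element of pre-order is the root; it splits in-order into left and right subtrees.
Root teak: left subtree has 1 node {iris}, right has 11 {ash, lime, mint, poppy, rose, moss, kale, fir, yew, tulip, rye}.
  Root tulip: left subtree has 9 nodes {ash, lime, mint, poppy, rose, moss, kale, fir, yew}, right has 1 {rye}.
    Root kale: left subtree has 6 nodes {ash, lime, mint, poppy, rose, moss}, right has 2 {fir, yew}.
      Root moss: left subtree has 5 nodes {ash, lime, mint, poppy, rose}, right has 0 { }.
        Root poppy: left subtree has 3 nodes {ash, lime, mint}, right has 1 {rose}.
          Root lime: left subtree has 1 node {ash}, right has 1 {mint}.
      Root fir: left subtree has 0 nodes { }, right has 1 {yew}.

iris ash mint lime rose poppy moss yew fir kale rye tulip teak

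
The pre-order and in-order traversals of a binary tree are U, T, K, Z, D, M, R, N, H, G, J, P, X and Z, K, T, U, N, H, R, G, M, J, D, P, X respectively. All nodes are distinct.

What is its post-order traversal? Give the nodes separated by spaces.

Z K T H N G R J M X P D U

The first element of pre-order is the root; it splits in-order into left and right subtrees.
Root U: left subtree has 3 nodes {Z, K, T}, right has 9 {N, H, R, G, M, J, D, P, X}.
  Root T: left subtree has 2 nodes {Z, K}, right has 0 { }.
    Root K: left subtree has 1 node {Z}, right has 0 { }.
  Root D: left subtree has 6 nodes {N, H, R, G, M, J}, right has 2 {P, X}.
    Root M: left subtree has 4 nodes {N, H, R, G}, right has 1 {J}.
      Root R: left subtree has 2 nodes {N, H}, right has 1 {G}.
        Root N: left subtree has 0 nodes { }, right has 1 {H}.
    Root P: left subtree has 0 nodes { }, right has 1 {X}.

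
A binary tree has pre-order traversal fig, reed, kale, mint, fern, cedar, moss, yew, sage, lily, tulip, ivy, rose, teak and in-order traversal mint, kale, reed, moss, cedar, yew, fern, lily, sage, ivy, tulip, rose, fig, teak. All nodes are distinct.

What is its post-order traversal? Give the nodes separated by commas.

mint, kale, moss, yew, cedar, lily, ivy, rose, tulip, sage, fern, reed, teak, fig

The first element of pre-order is the root; it splits in-order into left and right subtrees.
Root fig: left subtree has 12 nodes {mint, kale, reed, moss, cedar, yew, fern, lily, sage, ivy, tulip, rose}, right has 1 {teak}.
  Root reed: left subtree has 2 nodes {mint, kale}, right has 9 {moss, cedar, yew, fern, lily, sage, ivy, tulip, rose}.
    Root kale: left subtree has 1 node {mint}, right has 0 { }.
    Root fern: left subtree has 3 nodes {moss, cedar, yew}, right has 5 {lily, sage, ivy, tulip, rose}.
      Root cedar: left subtree has 1 node {moss}, right has 1 {yew}.
      Root sage: left subtree has 1 node {lily}, right has 3 {ivy, tulip, rose}.
        Root tulip: left subtree has 1 node {ivy}, right has 1 {rose}.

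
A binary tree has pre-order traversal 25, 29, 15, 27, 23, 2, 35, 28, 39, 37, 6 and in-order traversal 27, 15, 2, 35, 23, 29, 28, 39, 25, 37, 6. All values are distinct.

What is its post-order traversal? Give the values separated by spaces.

The first element of pre-order is the root; it splits in-order into left and right subtrees.
Root 25: left subtree has 8 nodes {27, 15, 2, 35, 23, 29, 28, 39}, right has 2 {37, 6}.
  Root 29: left subtree has 5 nodes {27, 15, 2, 35, 23}, right has 2 {28, 39}.
    Root 15: left subtree has 1 node {27}, right has 3 {2, 35, 23}.
      Root 23: left subtree has 2 nodes {2, 35}, right has 0 { }.
        Root 2: left subtree has 0 nodes { }, right has 1 {35}.
    Root 28: left subtree has 0 nodes { }, right has 1 {39}.
  Root 37: left subtree has 0 nodes { }, right has 1 {6}.

27 35 2 23 15 39 28 29 6 37 25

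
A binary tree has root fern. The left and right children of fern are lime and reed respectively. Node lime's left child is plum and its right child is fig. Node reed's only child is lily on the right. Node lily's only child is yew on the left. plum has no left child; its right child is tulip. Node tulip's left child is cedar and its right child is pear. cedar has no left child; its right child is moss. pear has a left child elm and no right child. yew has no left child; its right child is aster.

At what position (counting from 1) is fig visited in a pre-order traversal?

Pre-order visits the node, then its left subtree, then its right subtree.
Visit fern.
At fern: go left to lime.
  Visit lime.
  At lime: go left to plum.
    Visit plum.
    At plum: no left child.
    At plum: go right to tulip.
      Visit tulip.
      At tulip: go left to cedar.
        Visit cedar.
        At cedar: no left child.
        At cedar: go right to moss.
          moss is a leaf — visit moss.
      At tulip: go right to pear.
        Visit pear.
        At pear: go left to elm.
          elm is a leaf — visit elm.
        At pear: no right child.
  At lime: go right to fig.
    fig is a leaf — visit fig.
At fern: go right to reed.
  Visit reed.
  At reed: no left child.
  At reed: go right to lily.
    Visit lily.
    At lily: go left to yew.
      Visit yew.
      At yew: no left child.
      At yew: go right to aster.
        aster is a leaf — visit aster.
    At lily: no right child.
Full pre-order sequence: fern, lime, plum, tulip, cedar, moss, pear, elm, fig, reed, lily, yew, aster.

9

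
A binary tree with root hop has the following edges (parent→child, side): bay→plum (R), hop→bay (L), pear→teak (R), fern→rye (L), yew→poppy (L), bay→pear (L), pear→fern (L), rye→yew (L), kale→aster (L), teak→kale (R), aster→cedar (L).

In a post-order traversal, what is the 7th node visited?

Post-order visits the left subtree, then the right subtree, then the node.
At hop: go left to bay.
  At bay: go left to pear.
    At pear: go left to fern.
      At fern: go left to rye.
        At rye: go left to yew.
          At yew: go left to poppy.
            poppy is a leaf — visit poppy.
          At yew: no right child.
          Visit yew.
        At rye: no right child.
        Visit rye.
      At fern: no right child.
      Visit fern.
    At pear: go right to teak.
      At teak: no left child.
      At teak: go right to kale.
        At kale: go left to aster.
          At aster: go left to cedar.
            cedar is a leaf — visit cedar.
          At aster: no right child.
          Visit aster.
        At kale: no right child.
        Visit kale.
      Visit teak.
    Visit pear.
  At bay: go right to plum.
    plum is a leaf — visit plum.
  Visit bay.
At hop: no right child.
Visit hop.
Full post-order sequence: poppy, yew, rye, fern, cedar, aster, kale, teak, pear, plum, bay, hop.

kale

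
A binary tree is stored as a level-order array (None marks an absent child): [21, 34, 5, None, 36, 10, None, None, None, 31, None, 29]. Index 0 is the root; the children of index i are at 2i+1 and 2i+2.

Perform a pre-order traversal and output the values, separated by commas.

21, 34, 36, 31, 5, 10, 29

Pre-order visits the node, then its left subtree, then its right subtree.
Visit 21.
At 21: go left to 34.
  Visit 34.
  At 34: no left child.
  At 34: go right to 36.
    Visit 36.
    At 36: go left to 31.
      31 is a leaf — visit 31.
    At 36: no right child.
At 21: go right to 5.
  Visit 5.
  At 5: go left to 10.
    Visit 10.
    At 10: go left to 29.
      29 is a leaf — visit 29.
    At 10: no right child.
  At 5: no right child.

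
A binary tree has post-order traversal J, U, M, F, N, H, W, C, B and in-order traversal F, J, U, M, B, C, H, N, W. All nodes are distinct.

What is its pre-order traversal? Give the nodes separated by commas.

B, F, M, U, J, C, W, H, N

The last element of post-order is the root; it splits in-order into left and right subtrees.
Root B: left subtree has 4 nodes {F, J, U, M}, right has 4 {C, H, N, W}.
  Root F: left subtree has 0 nodes { }, right has 3 {J, U, M}.
    Root M: left subtree has 2 nodes {J, U}, right has 0 { }.
      Root U: left subtree has 1 node {J}, right has 0 { }.
  Root C: left subtree has 0 nodes { }, right has 3 {H, N, W}.
    Root W: left subtree has 2 nodes {H, N}, right has 0 { }.
      Root H: left subtree has 0 nodes { }, right has 1 {N}.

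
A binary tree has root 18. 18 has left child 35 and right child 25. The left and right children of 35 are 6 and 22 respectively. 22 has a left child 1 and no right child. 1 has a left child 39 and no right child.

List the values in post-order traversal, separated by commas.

6, 39, 1, 22, 35, 25, 18

Post-order visits the left subtree, then the right subtree, then the node.
At 18: go left to 35.
  At 35: go left to 6.
    6 is a leaf — visit 6.
  At 35: go right to 22.
    At 22: go left to 1.
      At 1: go left to 39.
        39 is a leaf — visit 39.
      At 1: no right child.
      Visit 1.
    At 22: no right child.
    Visit 22.
  Visit 35.
At 18: go right to 25.
  25 is a leaf — visit 25.
Visit 18.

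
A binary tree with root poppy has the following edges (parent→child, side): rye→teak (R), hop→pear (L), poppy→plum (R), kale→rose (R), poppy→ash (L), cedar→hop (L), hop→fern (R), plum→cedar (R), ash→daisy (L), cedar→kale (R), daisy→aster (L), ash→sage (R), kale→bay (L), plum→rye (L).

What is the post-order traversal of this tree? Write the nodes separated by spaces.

aster daisy sage ash teak rye pear fern hop bay rose kale cedar plum poppy

Post-order visits the left subtree, then the right subtree, then the node.
At poppy: go left to ash.
  At ash: go left to daisy.
    At daisy: go left to aster.
      aster is a leaf — visit aster.
    At daisy: no right child.
    Visit daisy.
  At ash: go right to sage.
    sage is a leaf — visit sage.
  Visit ash.
At poppy: go right to plum.
  At plum: go left to rye.
    At rye: no left child.
    At rye: go right to teak.
      teak is a leaf — visit teak.
    Visit rye.
  At plum: go right to cedar.
    At cedar: go left to hop.
      At hop: go left to pear.
        pear is a leaf — visit pear.
      At hop: go right to fern.
        fern is a leaf — visit fern.
      Visit hop.
    At cedar: go right to kale.
      At kale: go left to bay.
        bay is a leaf — visit bay.
      At kale: go right to rose.
        rose is a leaf — visit rose.
      Visit kale.
    Visit cedar.
  Visit plum.
Visit poppy.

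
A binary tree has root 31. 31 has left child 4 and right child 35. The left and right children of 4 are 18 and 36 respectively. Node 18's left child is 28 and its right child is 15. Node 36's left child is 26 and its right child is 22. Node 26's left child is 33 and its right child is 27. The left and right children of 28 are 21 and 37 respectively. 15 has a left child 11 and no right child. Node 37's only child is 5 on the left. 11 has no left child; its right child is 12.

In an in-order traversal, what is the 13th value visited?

36

In-order visits the left subtree, then the node, then the right subtree.
At 31: go left to 4.
  At 4: go left to 18.
    At 18: go left to 28.
      At 28: go left to 21.
        21 is a leaf — visit 21.
      Visit 28.
      At 28: go right to 37.
        At 37: go left to 5.
          5 is a leaf — visit 5.
        Visit 37.
        At 37: no right child.
    Visit 18.
    At 18: go right to 15.
      At 15: go left to 11.
        At 11: no left child.
        Visit 11.
        At 11: go right to 12.
          12 is a leaf — visit 12.
      Visit 15.
      At 15: no right child.
  Visit 4.
  At 4: go right to 36.
    At 36: go left to 26.
      At 26: go left to 33.
        33 is a leaf — visit 33.
      Visit 26.
      At 26: go right to 27.
        27 is a leaf — visit 27.
    Visit 36.
    At 36: go right to 22.
      22 is a leaf — visit 22.
Visit 31.
At 31: go right to 35.
  35 is a leaf — visit 35.
Full in-order sequence: 21, 28, 5, 37, 18, 11, 12, 15, 4, 33, 26, 27, 36, 22, 31, 35.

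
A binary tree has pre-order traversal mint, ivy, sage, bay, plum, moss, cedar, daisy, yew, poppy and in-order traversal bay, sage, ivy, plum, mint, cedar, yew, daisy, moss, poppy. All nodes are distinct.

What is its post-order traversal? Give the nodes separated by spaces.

The first element of pre-order is the root; it splits in-order into left and right subtrees.
Root mint: left subtree has 4 nodes {bay, sage, ivy, plum}, right has 5 {cedar, yew, daisy, moss, poppy}.
  Root ivy: left subtree has 2 nodes {bay, sage}, right has 1 {plum}.
    Root sage: left subtree has 1 node {bay}, right has 0 { }.
  Root moss: left subtree has 3 nodes {cedar, yew, daisy}, right has 1 {poppy}.
    Root cedar: left subtree has 0 nodes { }, right has 2 {yew, daisy}.
      Root daisy: left subtree has 1 node {yew}, right has 0 { }.

bay sage plum ivy yew daisy cedar poppy moss mint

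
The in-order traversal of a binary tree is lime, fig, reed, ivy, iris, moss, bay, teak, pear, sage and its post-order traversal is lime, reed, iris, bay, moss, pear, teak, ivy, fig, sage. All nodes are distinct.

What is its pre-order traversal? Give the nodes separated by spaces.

The last element of post-order is the root; it splits in-order into left and right subtrees.
Root sage: left subtree has 9 nodes {lime, fig, reed, ivy, iris, moss, bay, teak, pear}, right has 0 { }.
  Root fig: left subtree has 1 node {lime}, right has 7 {reed, ivy, iris, moss, bay, teak, pear}.
    Root ivy: left subtree has 1 node {reed}, right has 5 {iris, moss, bay, teak, pear}.
      Root teak: left subtree has 3 nodes {iris, moss, bay}, right has 1 {pear}.
        Root moss: left subtree has 1 node {iris}, right has 1 {bay}.

sage fig lime ivy reed teak moss iris bay pear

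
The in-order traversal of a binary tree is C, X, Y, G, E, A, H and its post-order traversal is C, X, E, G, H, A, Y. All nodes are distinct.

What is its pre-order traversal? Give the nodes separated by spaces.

The last element of post-order is the root; it splits in-order into left and right subtrees.
Root Y: left subtree has 2 nodes {C, X}, right has 4 {G, E, A, H}.
  Root X: left subtree has 1 node {C}, right has 0 { }.
  Root A: left subtree has 2 nodes {G, E}, right has 1 {H}.
    Root G: left subtree has 0 nodes { }, right has 1 {E}.

Y X C A G E H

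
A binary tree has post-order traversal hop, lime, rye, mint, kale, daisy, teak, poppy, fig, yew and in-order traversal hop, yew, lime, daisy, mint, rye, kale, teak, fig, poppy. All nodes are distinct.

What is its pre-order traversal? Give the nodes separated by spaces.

yew hop fig teak daisy lime kale mint rye poppy

The last element of post-order is the root; it splits in-order into left and right subtrees.
Root yew: left subtree has 1 node {hop}, right has 8 {lime, daisy, mint, rye, kale, teak, fig, poppy}.
  Root fig: left subtree has 6 nodes {lime, daisy, mint, rye, kale, teak}, right has 1 {poppy}.
    Root teak: left subtree has 5 nodes {lime, daisy, mint, rye, kale}, right has 0 { }.
      Root daisy: left subtree has 1 node {lime}, right has 3 {mint, rye, kale}.
        Root kale: left subtree has 2 nodes {mint, rye}, right has 0 { }.
          Root mint: left subtree has 0 nodes { }, right has 1 {rye}.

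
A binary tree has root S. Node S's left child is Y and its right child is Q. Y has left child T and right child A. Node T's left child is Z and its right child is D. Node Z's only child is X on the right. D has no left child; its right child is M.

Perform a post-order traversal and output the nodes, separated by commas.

Post-order visits the left subtree, then the right subtree, then the node.
At S: go left to Y.
  At Y: go left to T.
    At T: go left to Z.
      At Z: no left child.
      At Z: go right to X.
        X is a leaf — visit X.
      Visit Z.
    At T: go right to D.
      At D: no left child.
      At D: go right to M.
        M is a leaf — visit M.
      Visit D.
    Visit T.
  At Y: go right to A.
    A is a leaf — visit A.
  Visit Y.
At S: go right to Q.
  Q is a leaf — visit Q.
Visit S.

X, Z, M, D, T, A, Y, Q, S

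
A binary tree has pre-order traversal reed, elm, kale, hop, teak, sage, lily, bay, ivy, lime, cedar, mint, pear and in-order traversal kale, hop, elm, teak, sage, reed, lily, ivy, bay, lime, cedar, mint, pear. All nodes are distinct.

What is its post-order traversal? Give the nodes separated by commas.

hop, kale, sage, teak, elm, ivy, pear, mint, cedar, lime, bay, lily, reed

The first element of pre-order is the root; it splits in-order into left and right subtrees.
Root reed: left subtree has 5 nodes {kale, hop, elm, teak, sage}, right has 7 {lily, ivy, bay, lime, cedar, mint, pear}.
  Root elm: left subtree has 2 nodes {kale, hop}, right has 2 {teak, sage}.
    Root kale: left subtree has 0 nodes { }, right has 1 {hop}.
    Root teak: left subtree has 0 nodes { }, right has 1 {sage}.
  Root lily: left subtree has 0 nodes { }, right has 6 {ivy, bay, lime, cedar, mint, pear}.
    Root bay: left subtree has 1 node {ivy}, right has 4 {lime, cedar, mint, pear}.
      Root lime: left subtree has 0 nodes { }, right has 3 {cedar, mint, pear}.
        Root cedar: left subtree has 0 nodes { }, right has 2 {mint, pear}.
          Root mint: left subtree has 0 nodes { }, right has 1 {pear}.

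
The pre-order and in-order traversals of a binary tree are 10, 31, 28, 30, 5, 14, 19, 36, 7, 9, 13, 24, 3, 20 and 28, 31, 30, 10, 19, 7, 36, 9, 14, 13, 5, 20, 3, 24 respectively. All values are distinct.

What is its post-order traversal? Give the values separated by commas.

The first element of pre-order is the root; it splits in-order into left and right subtrees.
Root 10: left subtree has 3 nodes {28, 31, 30}, right has 10 {19, 7, 36, 9, 14, 13, 5, 20, 3, 24}.
  Root 31: left subtree has 1 node {28}, right has 1 {30}.
  Root 5: left subtree has 6 nodes {19, 7, 36, 9, 14, 13}, right has 3 {20, 3, 24}.
    Root 14: left subtree has 4 nodes {19, 7, 36, 9}, right has 1 {13}.
      Root 19: left subtree has 0 nodes { }, right has 3 {7, 36, 9}.
        Root 36: left subtree has 1 node {7}, right has 1 {9}.
    Root 24: left subtree has 2 nodes {20, 3}, right has 0 { }.
      Root 3: left subtree has 1 node {20}, right has 0 { }.

28, 30, 31, 7, 9, 36, 19, 13, 14, 20, 3, 24, 5, 10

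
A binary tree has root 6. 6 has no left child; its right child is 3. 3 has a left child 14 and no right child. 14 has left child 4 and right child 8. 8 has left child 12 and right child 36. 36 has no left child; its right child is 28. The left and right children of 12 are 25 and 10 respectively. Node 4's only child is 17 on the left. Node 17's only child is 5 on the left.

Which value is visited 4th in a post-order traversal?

Post-order visits the left subtree, then the right subtree, then the node.
At 6: no left child.
At 6: go right to 3.
  At 3: go left to 14.
    At 14: go left to 4.
      At 4: go left to 17.
        At 17: go left to 5.
          5 is a leaf — visit 5.
        At 17: no right child.
        Visit 17.
      At 4: no right child.
      Visit 4.
    At 14: go right to 8.
      At 8: go left to 12.
        At 12: go left to 25.
          25 is a leaf — visit 25.
        At 12: go right to 10.
          10 is a leaf — visit 10.
        Visit 12.
      At 8: go right to 36.
        At 36: no left child.
        At 36: go right to 28.
          28 is a leaf — visit 28.
        Visit 36.
      Visit 8.
    Visit 14.
  At 3: no right child.
  Visit 3.
Visit 6.
Full post-order sequence: 5, 17, 4, 25, 10, 12, 28, 36, 8, 14, 3, 6.

25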